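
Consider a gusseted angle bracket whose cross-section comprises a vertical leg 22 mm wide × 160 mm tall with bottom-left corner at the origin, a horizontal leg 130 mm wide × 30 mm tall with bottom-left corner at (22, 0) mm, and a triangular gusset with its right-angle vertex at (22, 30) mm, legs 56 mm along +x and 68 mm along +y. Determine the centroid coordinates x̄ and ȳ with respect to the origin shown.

Part | A | x̄ᵢ | ȳᵢ | A·x̄ᵢ | A·ȳᵢ
vertical leg | 3520.00 | 11.00 | 80.00 | 38720.00 | 281600.00
horizontal leg | 3900.00 | 87.00 | 15.00 | 339300.00 | 58500.00
gusset | 1904.00 | 40.67 | 52.67 | 77429.33 | 100277.33
Σ | 9324.00 |  |  | 455449.33 | 440377.33
x̄ = 455449.33 / 9324.00 = 48.85 mm
ȳ = 440377.33 / 9324.00 = 47.23 mm

x̄ = 48.85 mm, ȳ = 47.23 mm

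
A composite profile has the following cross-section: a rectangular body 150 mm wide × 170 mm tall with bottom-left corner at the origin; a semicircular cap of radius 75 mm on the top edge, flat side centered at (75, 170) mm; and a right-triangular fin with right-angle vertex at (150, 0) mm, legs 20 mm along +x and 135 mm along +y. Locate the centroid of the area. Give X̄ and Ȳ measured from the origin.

X̄ = 78.09 mm, Ȳ = 112.41 mm

Part | A | x̄ᵢ | ȳᵢ | A·x̄ᵢ | A·ȳᵢ
rectangular body | 25500.00 | 75.00 | 85.00 | 1912500.00 | 2167500.00
semicircular top | 8835.73 | 75.00 | 201.83 | 662679.70 | 1783323.99
triangular fin | 1350.00 | 156.67 | 45.00 | 211500.00 | 60750.00
Σ | 35685.73 |  |  | 2786679.70 | 4011573.99
X̄ = 2786679.70 / 35685.73 = 78.09 mm
Ȳ = 4011573.99 / 35685.73 = 112.41 mm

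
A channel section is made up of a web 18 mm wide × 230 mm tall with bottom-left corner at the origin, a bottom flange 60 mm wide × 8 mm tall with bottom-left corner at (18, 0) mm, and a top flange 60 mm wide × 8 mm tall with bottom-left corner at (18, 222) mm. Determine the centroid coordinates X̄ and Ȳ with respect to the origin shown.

Part | A | x̄ᵢ | ȳᵢ | A·x̄ᵢ | A·ȳᵢ
web | 4140.00 | 9.00 | 115.00 | 37260.00 | 476100.00
bottom flange | 480.00 | 48.00 | 4.00 | 23040.00 | 1920.00
top flange | 480.00 | 48.00 | 226.00 | 23040.00 | 108480.00
Σ | 5100.00 |  |  | 83340.00 | 586500.00
X̄ = 83340.00 / 5100.00 = 16.34 mm
Ȳ = 586500.00 / 5100.00 = 115.00 mm

X̄ = 16.34 mm, Ȳ = 115.00 mm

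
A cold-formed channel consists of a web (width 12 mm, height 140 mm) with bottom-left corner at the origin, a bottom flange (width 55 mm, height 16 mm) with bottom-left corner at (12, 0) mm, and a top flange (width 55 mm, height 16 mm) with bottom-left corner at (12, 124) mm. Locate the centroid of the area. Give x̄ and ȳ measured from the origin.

x̄ = 23.14 mm, ȳ = 70.00 mm

Part | A | x̄ᵢ | ȳᵢ | A·x̄ᵢ | A·ȳᵢ
web | 1680.00 | 6.00 | 70.00 | 10080.00 | 117600.00
bottom flange | 880.00 | 39.50 | 8.00 | 34760.00 | 7040.00
top flange | 880.00 | 39.50 | 132.00 | 34760.00 | 116160.00
Σ | 3440.00 |  |  | 79600.00 | 240800.00
x̄ = 79600.00 / 3440.00 = 23.14 mm
ȳ = 240800.00 / 3440.00 = 70.00 mm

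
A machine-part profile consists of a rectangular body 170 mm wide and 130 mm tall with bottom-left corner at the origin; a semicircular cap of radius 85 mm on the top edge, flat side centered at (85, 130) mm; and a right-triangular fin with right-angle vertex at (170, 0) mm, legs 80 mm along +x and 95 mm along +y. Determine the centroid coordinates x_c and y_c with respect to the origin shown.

Part | A | x̄ᵢ | ȳᵢ | A·x̄ᵢ | A·ȳᵢ
rectangular body | 22100.00 | 85.00 | 65.00 | 1878500.00 | 1436500.00
semicircular top | 11349.00 | 85.00 | 166.08 | 964665.29 | 1884787.12
triangular fin | 3800.00 | 196.67 | 31.67 | 747333.33 | 120333.33
Σ | 37249.00 |  |  | 3590498.63 | 3441620.45
x_c = 3590498.63 / 37249.00 = 96.39 mm
y_c = 3441620.45 / 37249.00 = 92.39 mm

x_c = 96.39 mm, y_c = 92.39 mm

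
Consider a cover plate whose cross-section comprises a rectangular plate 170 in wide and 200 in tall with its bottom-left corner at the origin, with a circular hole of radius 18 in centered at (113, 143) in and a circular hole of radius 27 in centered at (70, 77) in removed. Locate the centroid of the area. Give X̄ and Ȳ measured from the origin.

Part | A | x̄ᵢ | ȳᵢ | A·x̄ᵢ | A·ȳᵢ
plate | 34000.00 | 85.00 | 100.00 | 2890000.00 | 3400000.00
hole 1 | -1017.88 | 113.00 | 143.00 | -115019.99 | -145556.27
hole 2 | -2290.22 | 70.00 | 77.00 | -160315.47 | -176347.02
Σ | 30691.90 |  |  | 2614664.54 | 3078096.71
X̄ = 2614664.54 / 30691.90 = 85.19 in
Ȳ = 3078096.71 / 30691.90 = 100.29 in

X̄ = 85.19 in, Ȳ = 100.29 in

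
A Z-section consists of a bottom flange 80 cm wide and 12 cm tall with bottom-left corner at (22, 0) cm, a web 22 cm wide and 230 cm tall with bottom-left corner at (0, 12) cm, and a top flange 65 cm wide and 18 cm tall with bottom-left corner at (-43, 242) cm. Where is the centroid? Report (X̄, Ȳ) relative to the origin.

X̄ = 14.31 cm, Ȳ = 131.02 cm

Part | A | x̄ᵢ | ȳᵢ | A·x̄ᵢ | A·ȳᵢ
bottom flange | 960.00 | 62.00 | 6.00 | 59520.00 | 5760.00
web | 5060.00 | 11.00 | 127.00 | 55660.00 | 642620.00
top flange | 1170.00 | -10.50 | 251.00 | -12285.00 | 293670.00
Σ | 7190.00 |  |  | 102895.00 | 942050.00
X̄ = 102895.00 / 7190.00 = 14.31 cm
Ȳ = 942050.00 / 7190.00 = 131.02 cm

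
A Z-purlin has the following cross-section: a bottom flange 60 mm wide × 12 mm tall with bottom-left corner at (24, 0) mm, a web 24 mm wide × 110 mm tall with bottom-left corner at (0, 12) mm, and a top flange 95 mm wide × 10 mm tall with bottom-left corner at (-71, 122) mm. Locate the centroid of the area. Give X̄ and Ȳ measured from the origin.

X̄ = 11.19 mm, Ȳ = 70.03 mm

bottom flange: A = 60 × 12 = 720.00, centroid at (54.00, 6.00).
web: A = 24 × 110 = 2640.00, centroid at (12.00, 67.00).
top flange: A = 95 × 10 = 950.00, centroid at (-23.50, 127.00).
ΣA = 4310.00 mm², ΣAX̄ = 48235.00 mm³, ΣAȲ = 301850.00 mm³.
X̄ = 48235.00/4310.00 = 11.19 mm; Ȳ = 301850.00/4310.00 = 70.03 mm.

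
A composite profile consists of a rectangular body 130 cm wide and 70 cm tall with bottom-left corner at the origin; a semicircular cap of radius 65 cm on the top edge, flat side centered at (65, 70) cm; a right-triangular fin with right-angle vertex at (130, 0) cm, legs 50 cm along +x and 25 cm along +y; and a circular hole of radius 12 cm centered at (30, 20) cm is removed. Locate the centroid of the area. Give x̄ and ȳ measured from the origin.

rectangular body: A = 130 × 70 = 9100.00, centroid at (65.00, 35.00).
semicircular top: A = ½π·65² = 6636.61, centroid at (65.00, 97.59).
triangular fin: A = ½·50·25 = 625.00, centroid at (146.67, 8.33).
hole: A = −π·12² = -452.39, centroid at (30.00, 20.00).
ΣA = 15909.23 cm²
ΣAx̄ = (9100.00)(65.00) + (6636.61)(65.00) + (625.00)(146.67) + (-452.39)(30.00) = 1100974.93 cm³
ΣAȳ = (9100.00)(35.00) + (6636.61)(97.59) + (625.00)(8.33) + (-452.39)(20.00) = 962306.89 cm³
x̄ = 1100974.93 / 15909.23 = 69.20 cm
ȳ = 962306.89 / 15909.23 = 60.49 cm

x̄ = 69.20 cm, ȳ = 60.49 cm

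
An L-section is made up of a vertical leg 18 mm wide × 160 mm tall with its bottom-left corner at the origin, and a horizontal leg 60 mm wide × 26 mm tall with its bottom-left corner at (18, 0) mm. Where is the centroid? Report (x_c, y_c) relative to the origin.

vertical leg: A = 18 × 160 = 2880.00, centroid at (9.00, 80.00).
horizontal leg: A = 60 × 26 = 1560.00, centroid at (48.00, 13.00).
ΣA = 4440.00 mm², ΣAx_c = 100800.00 mm³, ΣAy_c = 250680.00 mm³.
x_c = 100800.00/4440.00 = 22.70 mm; y_c = 250680.00/4440.00 = 56.46 mm.

x_c = 22.70 mm, y_c = 56.46 mm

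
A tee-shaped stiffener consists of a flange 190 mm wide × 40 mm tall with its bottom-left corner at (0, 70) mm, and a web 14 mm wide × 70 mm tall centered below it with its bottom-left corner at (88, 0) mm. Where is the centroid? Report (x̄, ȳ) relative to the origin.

web: A = 14 × 70 = 980.00, centroid at (95.00, 35.00).
flange: A = 190 × 40 = 7600.00, centroid at (95.00, 90.00).
ΣA = 8580.00 mm²
ΣAx̄ = (980.00)(95.00) + (7600.00)(95.00) = 815100.00 mm³
ΣAȳ = (980.00)(35.00) + (7600.00)(90.00) = 718300.00 mm³
x̄ = 815100.00 / 8580.00 = 95.00 mm
ȳ = 718300.00 / 8580.00 = 83.72 mm

x̄ = 95.00 mm, ȳ = 83.72 mm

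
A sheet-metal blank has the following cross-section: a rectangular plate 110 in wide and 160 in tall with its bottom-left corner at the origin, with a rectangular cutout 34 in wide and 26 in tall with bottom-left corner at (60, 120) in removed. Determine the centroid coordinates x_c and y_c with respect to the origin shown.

plate: A = 110 × 160 = 17600.00, centroid at (55.00, 80.00).
hole: A = −(34 × 26) = -884.00, centroid at (77.00, 133.00).
ΣA = 16716.00 in²
ΣAx_c = (17600.00)(55.00) + (-884.00)(77.00) = 899932.00 in³
ΣAy_c = (17600.00)(80.00) + (-884.00)(133.00) = 1290428.00 in³
x_c = 899932.00 / 16716.00 = 53.84 in
y_c = 1290428.00 / 16716.00 = 77.20 in

x_c = 53.84 in, y_c = 77.20 in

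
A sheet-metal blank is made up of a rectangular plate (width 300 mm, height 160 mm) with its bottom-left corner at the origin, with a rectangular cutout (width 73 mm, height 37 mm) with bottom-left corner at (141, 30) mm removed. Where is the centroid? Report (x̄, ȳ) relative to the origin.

Part | A | x̄ᵢ | ȳᵢ | A·x̄ᵢ | A·ȳᵢ
plate | 48000.00 | 150.00 | 80.00 | 7200000.00 | 3840000.00
hole | -2701.00 | 177.50 | 48.50 | -479427.50 | -130998.50
Σ | 45299.00 |  |  | 6720572.50 | 3709001.50
x̄ = 6720572.50 / 45299.00 = 148.36 mm
ȳ = 3709001.50 / 45299.00 = 81.88 mm

x̄ = 148.36 mm, ȳ = 81.88 mm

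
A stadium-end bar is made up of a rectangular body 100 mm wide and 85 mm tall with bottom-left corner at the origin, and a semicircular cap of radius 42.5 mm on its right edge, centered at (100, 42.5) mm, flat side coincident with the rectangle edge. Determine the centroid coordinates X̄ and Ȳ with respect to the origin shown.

rectangular body: A = 100 × 85 = 8500.00, centroid at (50.00, 42.50).
semicircular end: A = ½π·42.5² = 2837.25, centroid at (118.04, 42.50).
ΣA = 11337.25 mm²
ΣAX̄ = (8500.00)(50.00) + (2837.25)(118.04) = 759902.17 mm³
ΣAȲ = (8500.00)(42.50) + (2837.25)(42.50) = 481833.16 mm³
X̄ = 759902.17 / 11337.25 = 67.03 mm
Ȳ = 481833.16 / 11337.25 = 42.50 mm

X̄ = 67.03 mm, Ȳ = 42.50 mm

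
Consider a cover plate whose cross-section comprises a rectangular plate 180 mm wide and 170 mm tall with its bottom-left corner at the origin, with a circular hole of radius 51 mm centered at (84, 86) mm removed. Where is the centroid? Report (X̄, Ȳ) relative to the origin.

plate: A = 180 × 170 = 30600.00, centroid at (90.00, 85.00).
hole: A = −π·51² = -8171.28, centroid at (84.00, 86.00).
ΣA = 22428.72 mm²
ΣAX̄ = (30600.00)(90.00) + (-8171.28)(84.00) = 2067612.27 mm³
ΣAȲ = (30600.00)(85.00) + (-8171.28)(86.00) = 1898269.71 mm³
X̄ = 2067612.27 / 22428.72 = 92.19 mm
Ȳ = 1898269.71 / 22428.72 = 84.64 mm

X̄ = 92.19 mm, Ȳ = 84.64 mm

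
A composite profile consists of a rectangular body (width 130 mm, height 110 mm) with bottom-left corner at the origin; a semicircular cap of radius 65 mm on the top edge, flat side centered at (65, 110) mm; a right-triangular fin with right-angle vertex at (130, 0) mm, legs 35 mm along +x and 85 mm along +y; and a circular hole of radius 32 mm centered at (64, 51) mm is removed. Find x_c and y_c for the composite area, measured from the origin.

rectangular body: A = 130 × 110 = 14300.00, centroid at (65.00, 55.00).
semicircular top: A = ½π·65² = 6636.61, centroid at (65.00, 137.59).
triangular fin: A = ½·35·85 = 1487.50, centroid at (141.67, 28.33).
hole: A = −π·32² = -3216.99, centroid at (64.00, 51.00).
ΣA = 19207.12 mm²
ΣAx_c = (14300.00)(65.00) + (6636.61)(65.00) + (1487.50)(141.67) + (-3216.99)(64.00) = 1365721.69 mm³
ΣAy_c = (14300.00)(55.00) + (6636.61)(137.59) + (1487.50)(28.33) + (-3216.99)(51.00) = 1577690.22 mm³
x_c = 1365721.69 / 19207.12 = 71.10 mm
y_c = 1577690.22 / 19207.12 = 82.14 mm

x_c = 71.10 mm, y_c = 82.14 mm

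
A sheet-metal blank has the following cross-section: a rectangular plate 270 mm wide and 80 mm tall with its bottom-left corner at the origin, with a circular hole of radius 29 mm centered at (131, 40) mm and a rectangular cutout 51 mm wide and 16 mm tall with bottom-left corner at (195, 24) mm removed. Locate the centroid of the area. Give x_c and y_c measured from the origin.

x_c = 131.74 mm, y_c = 40.36 mm

Part | A | x̄ᵢ | ȳᵢ | A·x̄ᵢ | A·ȳᵢ
plate | 21600.00 | 135.00 | 40.00 | 2916000.00 | 864000.00
hole 1 | -2642.08 | 131.00 | 40.00 | -346112.40 | -105683.18
hole 2 | -816.00 | 220.50 | 32.00 | -179928.00 | -26112.00
Σ | 18141.92 |  |  | 2389959.60 | 732204.82
x_c = 2389959.60 / 18141.92 = 131.74 mm
y_c = 732204.82 / 18141.92 = 40.36 mm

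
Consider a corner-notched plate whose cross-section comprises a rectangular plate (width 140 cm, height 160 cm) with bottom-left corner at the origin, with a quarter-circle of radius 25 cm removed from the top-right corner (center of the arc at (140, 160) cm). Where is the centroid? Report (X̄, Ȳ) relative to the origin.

plate: A = 140 × 160 = 22400.00, centroid at (70.00, 80.00).
removed quarter-circle: A = −¼π·25² = -490.87, centroid at (129.39, 149.39).
ΣA = 21909.13 cm², ΣAX̄ = 1504485.99 cm³, ΣAȲ = 1718668.52 cm³.
X̄ = 1504485.99/21909.13 = 68.67 cm; Ȳ = 1718668.52/21909.13 = 78.45 cm.

X̄ = 68.67 cm, Ȳ = 78.45 cm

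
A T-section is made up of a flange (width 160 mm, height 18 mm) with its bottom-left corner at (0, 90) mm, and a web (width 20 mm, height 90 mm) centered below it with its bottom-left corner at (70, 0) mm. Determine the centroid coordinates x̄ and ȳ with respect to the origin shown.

x̄ = 80.00 mm, ȳ = 78.23 mm

Part | A | x̄ᵢ | ȳᵢ | A·x̄ᵢ | A·ȳᵢ
web | 1800.00 | 80.00 | 45.00 | 144000.00 | 81000.00
flange | 2880.00 | 80.00 | 99.00 | 230400.00 | 285120.00
Σ | 4680.00 |  |  | 374400.00 | 366120.00
x̄ = 374400.00 / 4680.00 = 80.00 mm
ȳ = 366120.00 / 4680.00 = 78.23 mm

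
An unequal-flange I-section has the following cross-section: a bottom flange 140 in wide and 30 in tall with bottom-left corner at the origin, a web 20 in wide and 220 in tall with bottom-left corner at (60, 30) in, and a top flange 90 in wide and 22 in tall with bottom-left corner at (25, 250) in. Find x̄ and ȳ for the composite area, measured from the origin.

bottom flange: A = 140 × 30 = 4200.00, centroid at (70.00, 15.00).
web: A = 20 × 220 = 4400.00, centroid at (70.00, 140.00).
top flange: A = 90 × 22 = 1980.00, centroid at (70.00, 261.00).
ΣA = 10580.00 in², ΣAx̄ = 740600.00 in³, ΣAȳ = 1195780.00 in³.
x̄ = 740600.00/10580.00 = 70.00 in; ȳ = 1195780.00/10580.00 = 113.02 in.

x̄ = 70.00 in, ȳ = 113.02 in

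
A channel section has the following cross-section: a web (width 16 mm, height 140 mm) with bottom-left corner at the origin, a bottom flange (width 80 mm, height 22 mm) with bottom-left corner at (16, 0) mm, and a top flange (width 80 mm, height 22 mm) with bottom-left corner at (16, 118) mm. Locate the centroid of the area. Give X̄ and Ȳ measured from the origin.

web: A = 16 × 140 = 2240.00, centroid at (8.00, 70.00).
bottom flange: A = 80 × 22 = 1760.00, centroid at (56.00, 11.00).
top flange: A = 80 × 22 = 1760.00, centroid at (56.00, 129.00).
ΣA = 5760.00 mm², ΣAX̄ = 215040.00 mm³, ΣAȲ = 403200.00 mm³.
X̄ = 215040.00/5760.00 = 37.33 mm; Ȳ = 403200.00/5760.00 = 70.00 mm.

X̄ = 37.33 mm, Ȳ = 70.00 mm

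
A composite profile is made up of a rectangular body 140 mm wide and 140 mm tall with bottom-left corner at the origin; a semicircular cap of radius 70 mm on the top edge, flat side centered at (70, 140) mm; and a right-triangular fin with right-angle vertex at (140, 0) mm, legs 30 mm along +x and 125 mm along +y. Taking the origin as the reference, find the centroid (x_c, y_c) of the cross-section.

x_c = 75.14 mm, y_c = 94.49 mm

Part | A | x̄ᵢ | ȳᵢ | A·x̄ᵢ | A·ȳᵢ
rectangular body | 19600.00 | 70.00 | 70.00 | 1372000.00 | 1372000.00
semicircular top | 7696.90 | 70.00 | 169.71 | 538783.14 | 1306232.95
triangular fin | 1875.00 | 150.00 | 41.67 | 281250.00 | 78125.00
Σ | 29171.90 |  |  | 2192033.14 | 2756357.95
x_c = 2192033.14 / 29171.90 = 75.14 mm
y_c = 2756357.95 / 29171.90 = 94.49 mm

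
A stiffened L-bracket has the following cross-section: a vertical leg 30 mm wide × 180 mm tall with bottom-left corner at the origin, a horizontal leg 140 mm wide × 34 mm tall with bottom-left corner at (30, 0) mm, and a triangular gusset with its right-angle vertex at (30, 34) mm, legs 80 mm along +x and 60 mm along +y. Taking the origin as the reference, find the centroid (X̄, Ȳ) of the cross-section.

vertical leg: A = 30 × 180 = 5400.00, centroid at (15.00, 90.00).
horizontal leg: A = 140 × 34 = 4760.00, centroid at (100.00, 17.00).
gusset: A = ½·80·60 = 2400.00, centroid at (56.67, 54.00).
ΣA = 12560.00 mm², ΣAX̄ = 693000.00 mm³, ΣAȲ = 696520.00 mm³.
X̄ = 693000.00/12560.00 = 55.18 mm; Ȳ = 696520.00/12560.00 = 55.46 mm.

X̄ = 55.18 mm, Ȳ = 55.46 mm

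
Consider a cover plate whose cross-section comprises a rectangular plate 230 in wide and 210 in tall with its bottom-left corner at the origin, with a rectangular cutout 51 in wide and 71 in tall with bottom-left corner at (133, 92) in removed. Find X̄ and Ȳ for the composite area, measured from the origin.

X̄ = 111.47 in, Ȳ = 103.18 in

Part | A | x̄ᵢ | ȳᵢ | A·x̄ᵢ | A·ȳᵢ
plate | 48300.00 | 115.00 | 105.00 | 5554500.00 | 5071500.00
hole | -3621.00 | 158.50 | 127.50 | -573928.50 | -461677.50
Σ | 44679.00 |  |  | 4980571.50 | 4609822.50
X̄ = 4980571.50 / 44679.00 = 111.47 in
Ȳ = 4609822.50 / 44679.00 = 103.18 in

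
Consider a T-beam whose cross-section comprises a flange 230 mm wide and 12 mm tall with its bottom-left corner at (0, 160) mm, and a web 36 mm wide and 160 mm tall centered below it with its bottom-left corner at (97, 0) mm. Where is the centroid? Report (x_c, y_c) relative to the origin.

x_c = 115.00 mm, y_c = 107.86 mm

web: A = 36 × 160 = 5760.00, centroid at (115.00, 80.00).
flange: A = 230 × 12 = 2760.00, centroid at (115.00, 166.00).
ΣA = 8520.00 mm²
ΣAx_c = (5760.00)(115.00) + (2760.00)(115.00) = 979800.00 mm³
ΣAy_c = (5760.00)(80.00) + (2760.00)(166.00) = 918960.00 mm³
x_c = 979800.00 / 8520.00 = 115.00 mm
y_c = 918960.00 / 8520.00 = 107.86 mm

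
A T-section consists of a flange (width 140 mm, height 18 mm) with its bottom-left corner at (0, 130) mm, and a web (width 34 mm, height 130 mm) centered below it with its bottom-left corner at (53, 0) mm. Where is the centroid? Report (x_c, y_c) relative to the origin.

web: A = 34 × 130 = 4420.00, centroid at (70.00, 65.00).
flange: A = 140 × 18 = 2520.00, centroid at (70.00, 139.00).
ΣA = 6940.00 mm², ΣAx_c = 485800.00 mm³, ΣAy_c = 637580.00 mm³.
x_c = 485800.00/6940.00 = 70.00 mm; y_c = 637580.00/6940.00 = 91.87 mm.

x_c = 70.00 mm, y_c = 91.87 mm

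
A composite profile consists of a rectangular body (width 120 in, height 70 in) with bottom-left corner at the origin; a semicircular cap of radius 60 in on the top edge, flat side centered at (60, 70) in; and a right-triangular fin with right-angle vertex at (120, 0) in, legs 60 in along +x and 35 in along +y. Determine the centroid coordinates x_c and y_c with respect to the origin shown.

x_c = 65.56 in, y_c = 56.01 in

rectangular body: A = 120 × 70 = 8400.00, centroid at (60.00, 35.00).
semicircular top: A = ½π·60² = 5654.87, centroid at (60.00, 95.46).
triangular fin: A = ½·60·35 = 1050.00, centroid at (140.00, 11.67).
ΣA = 15104.87 in², ΣAx_c = 990292.01 in³, ΣAy_c = 846090.67 in³.
x_c = 990292.01/15104.87 = 65.56 in; y_c = 846090.67/15104.87 = 56.01 in.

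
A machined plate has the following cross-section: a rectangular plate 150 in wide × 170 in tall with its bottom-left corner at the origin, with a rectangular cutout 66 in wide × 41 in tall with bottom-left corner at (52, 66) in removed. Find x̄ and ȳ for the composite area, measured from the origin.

Part | A | x̄ᵢ | ȳᵢ | A·x̄ᵢ | A·ȳᵢ
plate | 25500.00 | 75.00 | 85.00 | 1912500.00 | 2167500.00
hole | -2706.00 | 85.00 | 86.50 | -230010.00 | -234069.00
Σ | 22794.00 |  |  | 1682490.00 | 1933431.00
x̄ = 1682490.00 / 22794.00 = 73.81 in
ȳ = 1933431.00 / 22794.00 = 84.82 in

x̄ = 73.81 in, ȳ = 84.82 in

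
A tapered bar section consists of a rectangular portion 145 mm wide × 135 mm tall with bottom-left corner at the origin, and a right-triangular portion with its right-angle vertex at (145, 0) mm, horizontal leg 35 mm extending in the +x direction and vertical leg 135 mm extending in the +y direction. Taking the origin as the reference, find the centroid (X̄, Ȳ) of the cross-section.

X̄ = 81.56 mm, Ȳ = 65.08 mm

Part | A | x̄ᵢ | ȳᵢ | A·x̄ᵢ | A·ȳᵢ
rectangular portion | 19575.00 | 72.50 | 67.50 | 1419187.50 | 1321312.50
triangular portion | 2362.50 | 156.67 | 45.00 | 370125.00 | 106312.50
Σ | 21937.50 |  |  | 1789312.50 | 1427625.00
X̄ = 1789312.50 / 21937.50 = 81.56 mm
Ȳ = 1427625.00 / 21937.50 = 65.08 mm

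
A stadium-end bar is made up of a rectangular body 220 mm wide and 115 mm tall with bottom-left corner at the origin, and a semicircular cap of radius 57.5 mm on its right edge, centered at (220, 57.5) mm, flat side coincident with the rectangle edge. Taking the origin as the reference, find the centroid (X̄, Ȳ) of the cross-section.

Part | A | x̄ᵢ | ȳᵢ | A·x̄ᵢ | A·ȳᵢ
rectangular body | 25300.00 | 110.00 | 57.50 | 2783000.00 | 1454750.00
semicircular end | 5193.45 | 244.40 | 57.50 | 1269297.56 | 298623.11
Σ | 30493.45 |  |  | 4052297.56 | 1753373.11
X̄ = 4052297.56 / 30493.45 = 132.89 mm
Ȳ = 1753373.11 / 30493.45 = 57.50 mm

X̄ = 132.89 mm, Ȳ = 57.50 mm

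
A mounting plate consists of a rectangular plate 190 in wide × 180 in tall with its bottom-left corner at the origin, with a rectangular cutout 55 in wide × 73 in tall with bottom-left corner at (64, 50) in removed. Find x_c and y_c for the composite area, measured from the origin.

x_c = 95.47 in, y_c = 90.47 in

plate: A = 190 × 180 = 34200.00, centroid at (95.00, 90.00).
hole: A = −(55 × 73) = -4015.00, centroid at (91.50, 86.50).
ΣA = 30185.00 in², ΣAx_c = 2881627.50 in³, ΣAy_c = 2730702.50 in³.
x_c = 2881627.50/30185.00 = 95.47 in; y_c = 2730702.50/30185.00 = 90.47 in.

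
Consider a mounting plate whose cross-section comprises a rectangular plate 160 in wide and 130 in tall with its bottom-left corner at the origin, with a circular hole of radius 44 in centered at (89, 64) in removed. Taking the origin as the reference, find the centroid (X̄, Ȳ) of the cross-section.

X̄ = 76.28 in, Ȳ = 65.41 in

plate: A = 160 × 130 = 20800.00, centroid at (80.00, 65.00).
hole: A = −π·44² = -6082.12, centroid at (89.00, 64.00).
ΣA = 14717.88 in², ΣAX̄ = 1122691.02 in³, ΣAȲ = 962744.10 in³.
X̄ = 1122691.02/14717.88 = 76.28 in; Ȳ = 962744.10/14717.88 = 65.41 in.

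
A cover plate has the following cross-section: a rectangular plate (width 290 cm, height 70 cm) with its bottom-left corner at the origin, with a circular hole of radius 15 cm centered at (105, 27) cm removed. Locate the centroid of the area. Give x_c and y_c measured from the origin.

plate: A = 290 × 70 = 20300.00, centroid at (145.00, 35.00).
hole: A = −π·15² = -706.86, centroid at (105.00, 27.00).
ΣA = 19593.14 cm², ΣAx_c = 2869279.87 cm³, ΣAy_c = 691414.82 cm³.
x_c = 2869279.87/19593.14 = 146.44 cm; y_c = 691414.82/19593.14 = 35.29 cm.

x_c = 146.44 cm, y_c = 35.29 cm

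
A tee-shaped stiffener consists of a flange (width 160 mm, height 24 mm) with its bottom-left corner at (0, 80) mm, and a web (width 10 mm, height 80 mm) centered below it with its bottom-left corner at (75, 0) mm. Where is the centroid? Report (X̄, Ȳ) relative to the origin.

Part | A | x̄ᵢ | ȳᵢ | A·x̄ᵢ | A·ȳᵢ
web | 800.00 | 80.00 | 40.00 | 64000.00 | 32000.00
flange | 3840.00 | 80.00 | 92.00 | 307200.00 | 353280.00
Σ | 4640.00 |  |  | 371200.00 | 385280.00
X̄ = 371200.00 / 4640.00 = 80.00 mm
Ȳ = 385280.00 / 4640.00 = 83.03 mm

X̄ = 80.00 mm, Ȳ = 83.03 mm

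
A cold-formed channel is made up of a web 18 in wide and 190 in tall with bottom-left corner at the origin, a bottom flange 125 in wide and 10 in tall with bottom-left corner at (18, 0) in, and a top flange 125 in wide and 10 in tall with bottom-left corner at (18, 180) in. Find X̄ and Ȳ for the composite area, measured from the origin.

X̄ = 39.19 in, Ȳ = 95.00 in

Part | A | x̄ᵢ | ȳᵢ | A·x̄ᵢ | A·ȳᵢ
web | 3420.00 | 9.00 | 95.00 | 30780.00 | 324900.00
bottom flange | 1250.00 | 80.50 | 5.00 | 100625.00 | 6250.00
top flange | 1250.00 | 80.50 | 185.00 | 100625.00 | 231250.00
Σ | 5920.00 |  |  | 232030.00 | 562400.00
X̄ = 232030.00 / 5920.00 = 39.19 in
Ȳ = 562400.00 / 5920.00 = 95.00 in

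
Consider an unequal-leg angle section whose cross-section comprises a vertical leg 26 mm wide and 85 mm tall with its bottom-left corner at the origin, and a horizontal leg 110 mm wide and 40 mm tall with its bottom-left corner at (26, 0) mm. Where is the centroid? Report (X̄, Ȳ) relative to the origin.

X̄ = 58.26 mm, Ȳ = 27.52 mm

vertical leg: A = 26 × 85 = 2210.00, centroid at (13.00, 42.50).
horizontal leg: A = 110 × 40 = 4400.00, centroid at (81.00, 20.00).
ΣA = 6610.00 mm², ΣAX̄ = 385130.00 mm³, ΣAȲ = 181925.00 mm³.
X̄ = 385130.00/6610.00 = 58.26 mm; Ȳ = 181925.00/6610.00 = 27.52 mm.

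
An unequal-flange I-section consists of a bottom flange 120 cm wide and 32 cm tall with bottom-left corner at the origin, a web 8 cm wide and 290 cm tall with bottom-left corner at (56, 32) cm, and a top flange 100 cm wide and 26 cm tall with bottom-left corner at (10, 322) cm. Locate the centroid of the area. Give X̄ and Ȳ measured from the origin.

bottom flange: A = 120 × 32 = 3840.00, centroid at (60.00, 16.00).
web: A = 8 × 290 = 2320.00, centroid at (60.00, 177.00).
top flange: A = 100 × 26 = 2600.00, centroid at (60.00, 335.00).
ΣA = 8760.00 cm²
ΣAX̄ = (3840.00)(60.00) + (2320.00)(60.00) + (2600.00)(60.00) = 525600.00 cm³
ΣAȲ = (3840.00)(16.00) + (2320.00)(177.00) + (2600.00)(335.00) = 1343080.00 cm³
X̄ = 525600.00 / 8760.00 = 60.00 cm
Ȳ = 1343080.00 / 8760.00 = 153.32 cm

X̄ = 60.00 cm, Ȳ = 153.32 cm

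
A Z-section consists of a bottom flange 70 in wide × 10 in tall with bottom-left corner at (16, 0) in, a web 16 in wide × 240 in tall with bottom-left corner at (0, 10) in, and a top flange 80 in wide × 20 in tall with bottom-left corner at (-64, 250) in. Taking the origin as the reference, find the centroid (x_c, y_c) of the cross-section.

x_c = 4.56 in, y_c = 149.63 in

bottom flange: A = 70 × 10 = 700.00, centroid at (51.00, 5.00).
web: A = 16 × 240 = 3840.00, centroid at (8.00, 130.00).
top flange: A = 80 × 20 = 1600.00, centroid at (-24.00, 260.00).
ΣA = 6140.00 in²
ΣAx_c = (700.00)(51.00) + (3840.00)(8.00) + (1600.00)(-24.00) = 28020.00 in³
ΣAy_c = (700.00)(5.00) + (3840.00)(130.00) + (1600.00)(260.00) = 918700.00 in³
x_c = 28020.00 / 6140.00 = 4.56 in
y_c = 918700.00 / 6140.00 = 149.63 in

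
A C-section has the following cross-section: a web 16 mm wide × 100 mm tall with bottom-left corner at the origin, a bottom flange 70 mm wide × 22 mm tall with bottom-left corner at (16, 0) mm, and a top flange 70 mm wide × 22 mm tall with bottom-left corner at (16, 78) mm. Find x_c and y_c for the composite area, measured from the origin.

web: A = 16 × 100 = 1600.00, centroid at (8.00, 50.00).
bottom flange: A = 70 × 22 = 1540.00, centroid at (51.00, 11.00).
top flange: A = 70 × 22 = 1540.00, centroid at (51.00, 89.00).
ΣA = 4680.00 mm²
ΣAx_c = (1600.00)(8.00) + (1540.00)(51.00) + (1540.00)(51.00) = 169880.00 mm³
ΣAy_c = (1600.00)(50.00) + (1540.00)(11.00) + (1540.00)(89.00) = 234000.00 mm³
x_c = 169880.00 / 4680.00 = 36.30 mm
y_c = 234000.00 / 4680.00 = 50.00 mm

x_c = 36.30 mm, y_c = 50.00 mm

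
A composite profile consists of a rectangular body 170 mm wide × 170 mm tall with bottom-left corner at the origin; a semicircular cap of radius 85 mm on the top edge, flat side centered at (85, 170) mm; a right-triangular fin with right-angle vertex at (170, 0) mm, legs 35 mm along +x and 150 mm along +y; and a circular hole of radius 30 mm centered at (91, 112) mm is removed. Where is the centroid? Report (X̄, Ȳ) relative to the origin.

X̄ = 90.91 mm, Ȳ = 115.11 mm

Part | A | x̄ᵢ | ȳᵢ | A·x̄ᵢ | A·ȳᵢ
rectangular body | 28900.00 | 85.00 | 85.00 | 2456500.00 | 2456500.00
semicircular top | 11349.00 | 85.00 | 206.08 | 964665.29 | 2338747.26
triangular fin | 2625.00 | 181.67 | 50.00 | 476875.00 | 131250.00
hole | -2827.43 | 91.00 | 112.00 | -257296.44 | -316672.54
Σ | 40046.57 |  |  | 3640743.86 | 4609824.72
X̄ = 3640743.86 / 40046.57 = 90.91 mm
Ȳ = 4609824.72 / 40046.57 = 115.11 mm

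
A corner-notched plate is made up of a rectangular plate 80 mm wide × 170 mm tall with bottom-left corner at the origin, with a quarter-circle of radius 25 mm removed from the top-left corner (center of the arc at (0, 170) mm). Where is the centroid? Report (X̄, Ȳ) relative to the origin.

X̄ = 41.10 mm, Ȳ = 82.21 mm

plate: A = 80 × 170 = 13600.00, centroid at (40.00, 85.00).
removed quarter-circle: A = −¼π·25² = -490.87, centroid at (10.61, 159.39).
ΣA = 13109.13 mm²
ΣAX̄ = (13600.00)(40.00) + (-490.87)(10.61) = 538791.67 mm³
ΣAȲ = (13600.00)(85.00) + (-490.87)(159.39) = 1077759.78 mm³
X̄ = 538791.67 / 13109.13 = 41.10 mm
Ȳ = 1077759.78 / 13109.13 = 82.21 mm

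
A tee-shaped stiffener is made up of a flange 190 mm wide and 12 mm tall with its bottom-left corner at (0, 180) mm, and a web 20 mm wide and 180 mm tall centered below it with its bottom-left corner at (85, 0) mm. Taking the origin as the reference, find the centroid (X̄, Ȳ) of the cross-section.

Part | A | x̄ᵢ | ȳᵢ | A·x̄ᵢ | A·ȳᵢ
web | 3600.00 | 95.00 | 90.00 | 342000.00 | 324000.00
flange | 2280.00 | 95.00 | 186.00 | 216600.00 | 424080.00
Σ | 5880.00 |  |  | 558600.00 | 748080.00
X̄ = 558600.00 / 5880.00 = 95.00 mm
Ȳ = 748080.00 / 5880.00 = 127.22 mm

X̄ = 95.00 mm, Ȳ = 127.22 mm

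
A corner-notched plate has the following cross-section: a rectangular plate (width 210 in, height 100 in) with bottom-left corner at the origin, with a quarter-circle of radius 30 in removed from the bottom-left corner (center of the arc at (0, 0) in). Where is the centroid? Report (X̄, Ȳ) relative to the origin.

plate: A = 210 × 100 = 21000.00, centroid at (105.00, 50.00).
removed quarter-circle: A = −¼π·30² = -706.86, centroid at (12.73, 12.73).
ΣA = 20293.14 in², ΣAX̄ = 2196000.00 in³, ΣAȲ = 1041000.00 in³.
X̄ = 2196000.00/20293.14 = 108.21 in; Ȳ = 1041000.00/20293.14 = 51.30 in.

X̄ = 108.21 in, Ȳ = 51.30 in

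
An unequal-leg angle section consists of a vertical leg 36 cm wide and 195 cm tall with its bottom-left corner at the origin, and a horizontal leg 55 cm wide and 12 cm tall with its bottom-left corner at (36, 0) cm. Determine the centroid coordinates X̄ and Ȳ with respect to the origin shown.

vertical leg: A = 36 × 195 = 7020.00, centroid at (18.00, 97.50).
horizontal leg: A = 55 × 12 = 660.00, centroid at (63.50, 6.00).
ΣA = 7680.00 cm², ΣAX̄ = 168270.00 cm³, ΣAȲ = 688410.00 cm³.
X̄ = 168270.00/7680.00 = 21.91 cm; Ȳ = 688410.00/7680.00 = 89.64 cm.

X̄ = 21.91 cm, Ȳ = 89.64 cm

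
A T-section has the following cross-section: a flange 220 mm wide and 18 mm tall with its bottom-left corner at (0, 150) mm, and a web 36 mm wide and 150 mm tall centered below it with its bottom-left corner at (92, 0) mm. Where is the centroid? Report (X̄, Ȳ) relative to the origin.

Part | A | x̄ᵢ | ȳᵢ | A·x̄ᵢ | A·ȳᵢ
web | 5400.00 | 110.00 | 75.00 | 594000.00 | 405000.00
flange | 3960.00 | 110.00 | 159.00 | 435600.00 | 629640.00
Σ | 9360.00 |  |  | 1029600.00 | 1034640.00
X̄ = 1029600.00 / 9360.00 = 110.00 mm
Ȳ = 1034640.00 / 9360.00 = 110.54 mm

X̄ = 110.00 mm, Ȳ = 110.54 mm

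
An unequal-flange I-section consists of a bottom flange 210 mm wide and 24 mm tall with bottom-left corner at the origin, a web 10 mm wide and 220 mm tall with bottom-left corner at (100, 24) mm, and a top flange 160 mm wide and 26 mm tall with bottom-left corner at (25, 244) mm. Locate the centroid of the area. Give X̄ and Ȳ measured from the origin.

X̄ = 105.00 mm, Ȳ = 124.95 mm

bottom flange: A = 210 × 24 = 5040.00, centroid at (105.00, 12.00).
web: A = 10 × 220 = 2200.00, centroid at (105.00, 134.00).
top flange: A = 160 × 26 = 4160.00, centroid at (105.00, 257.00).
ΣA = 11400.00 mm², ΣAX̄ = 1197000.00 mm³, ΣAȲ = 1424400.00 mm³.
X̄ = 1197000.00/11400.00 = 105.00 mm; Ȳ = 1424400.00/11400.00 = 124.95 mm.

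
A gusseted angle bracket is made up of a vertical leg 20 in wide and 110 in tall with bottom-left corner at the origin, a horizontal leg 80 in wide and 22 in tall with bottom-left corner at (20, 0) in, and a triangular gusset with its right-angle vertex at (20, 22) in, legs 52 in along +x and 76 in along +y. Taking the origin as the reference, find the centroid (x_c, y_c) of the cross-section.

x_c = 33.92 in, y_c = 39.40 in

vertical leg: A = 20 × 110 = 2200.00, centroid at (10.00, 55.00).
horizontal leg: A = 80 × 22 = 1760.00, centroid at (60.00, 11.00).
gusset: A = ½·52·76 = 1976.00, centroid at (37.33, 47.33).
ΣA = 5936.00 in², ΣAx_c = 201370.67 in³, ΣAy_c = 233890.67 in³.
x_c = 201370.67/5936.00 = 33.92 in; y_c = 233890.67/5936.00 = 39.40 in.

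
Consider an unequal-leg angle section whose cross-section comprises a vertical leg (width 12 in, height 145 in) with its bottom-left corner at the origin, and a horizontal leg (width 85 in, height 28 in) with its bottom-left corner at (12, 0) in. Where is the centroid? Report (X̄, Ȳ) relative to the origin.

X̄ = 34.02 in, Ȳ = 38.71 in

vertical leg: A = 12 × 145 = 1740.00, centroid at (6.00, 72.50).
horizontal leg: A = 85 × 28 = 2380.00, centroid at (54.50, 14.00).
ΣA = 4120.00 in², ΣAX̄ = 140150.00 in³, ΣAȲ = 159470.00 in³.
X̄ = 140150.00/4120.00 = 34.02 in; Ȳ = 159470.00/4120.00 = 38.71 in.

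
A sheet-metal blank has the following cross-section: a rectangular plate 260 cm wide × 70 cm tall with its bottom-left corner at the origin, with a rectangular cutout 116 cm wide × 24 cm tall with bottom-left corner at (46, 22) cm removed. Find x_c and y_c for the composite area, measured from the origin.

plate: A = 260 × 70 = 18200.00, centroid at (130.00, 35.00).
hole: A = −(116 × 24) = -2784.00, centroid at (104.00, 34.00).
ΣA = 15416.00 cm², ΣAx_c = 2076464.00 cm³, ΣAy_c = 542344.00 cm³.
x_c = 2076464.00/15416.00 = 134.70 cm; y_c = 542344.00/15416.00 = 35.18 cm.

x_c = 134.70 cm, y_c = 35.18 cm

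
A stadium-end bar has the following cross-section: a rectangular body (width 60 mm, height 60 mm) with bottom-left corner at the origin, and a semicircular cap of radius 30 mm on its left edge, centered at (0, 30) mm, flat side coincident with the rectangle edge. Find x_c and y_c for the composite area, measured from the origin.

x_c = 17.95 mm, y_c = 30.00 mm

Part | A | x̄ᵢ | ȳᵢ | A·x̄ᵢ | A·ȳᵢ
rectangular body | 3600.00 | 30.00 | 30.00 | 108000.00 | 108000.00
semicircular end | 1413.72 | -12.73 | 30.00 | -18000.00 | 42411.50
Σ | 5013.72 |  |  | 90000.00 | 150411.50
x_c = 90000.00 / 5013.72 = 17.95 mm
y_c = 150411.50 / 5013.72 = 30.00 mm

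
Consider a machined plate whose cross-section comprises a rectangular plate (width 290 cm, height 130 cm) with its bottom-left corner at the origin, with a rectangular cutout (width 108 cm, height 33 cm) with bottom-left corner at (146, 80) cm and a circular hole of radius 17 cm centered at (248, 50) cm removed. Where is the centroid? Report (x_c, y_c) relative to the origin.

x_c = 136.29 cm, y_c = 62.03 cm

plate: A = 290 × 130 = 37700.00, centroid at (145.00, 65.00).
hole 1: A = −(108 × 33) = -3564.00, centroid at (200.00, 96.50).
hole 2: A = −π·17² = -907.92, centroid at (248.00, 50.00).
ΣA = 33228.08 cm², ΣAx_c = 4528535.77 cm³, ΣAy_c = 2061177.99 cm³.
x_c = 4528535.77/33228.08 = 136.29 cm; y_c = 2061177.99/33228.08 = 62.03 cm.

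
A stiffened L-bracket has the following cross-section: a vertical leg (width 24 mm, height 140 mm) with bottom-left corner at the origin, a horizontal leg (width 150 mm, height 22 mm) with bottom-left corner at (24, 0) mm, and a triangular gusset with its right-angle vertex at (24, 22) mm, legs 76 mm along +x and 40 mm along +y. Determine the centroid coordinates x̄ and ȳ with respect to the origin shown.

Part | A | x̄ᵢ | ȳᵢ | A·x̄ᵢ | A·ȳᵢ
vertical leg | 3360.00 | 12.00 | 70.00 | 40320.00 | 235200.00
horizontal leg | 3300.00 | 99.00 | 11.00 | 326700.00 | 36300.00
gusset | 1520.00 | 49.33 | 35.33 | 74986.67 | 53706.67
Σ | 8180.00 |  |  | 442006.67 | 325206.67
x̄ = 442006.67 / 8180.00 = 54.04 mm
ȳ = 325206.67 / 8180.00 = 39.76 mm

x̄ = 54.04 mm, ȳ = 39.76 mm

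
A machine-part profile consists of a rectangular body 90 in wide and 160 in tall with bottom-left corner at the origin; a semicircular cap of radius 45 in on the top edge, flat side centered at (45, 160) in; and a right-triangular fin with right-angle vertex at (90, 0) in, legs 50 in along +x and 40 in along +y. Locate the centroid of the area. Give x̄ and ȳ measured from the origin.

rectangular body: A = 90 × 160 = 14400.00, centroid at (45.00, 80.00).
semicircular top: A = ½π·45² = 3180.86, centroid at (45.00, 179.10).
triangular fin: A = ½·50·40 = 1000.00, centroid at (106.67, 13.33).
ΣA = 18580.86 in², ΣAx̄ = 897805.48 in³, ΣAȳ = 1735021.34 in³.
x̄ = 897805.48/18580.86 = 48.32 in; ȳ = 1735021.34/18580.86 = 93.38 in.

x̄ = 48.32 in, ȳ = 93.38 in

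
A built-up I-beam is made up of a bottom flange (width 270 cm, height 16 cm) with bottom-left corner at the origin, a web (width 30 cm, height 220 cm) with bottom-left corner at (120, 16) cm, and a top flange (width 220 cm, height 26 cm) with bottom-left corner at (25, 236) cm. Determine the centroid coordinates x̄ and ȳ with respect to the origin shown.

x̄ = 135.00 cm, ȳ = 137.65 cm

Part | A | x̄ᵢ | ȳᵢ | A·x̄ᵢ | A·ȳᵢ
bottom flange | 4320.00 | 135.00 | 8.00 | 583200.00 | 34560.00
web | 6600.00 | 135.00 | 126.00 | 891000.00 | 831600.00
top flange | 5720.00 | 135.00 | 249.00 | 772200.00 | 1424280.00
Σ | 16640.00 |  |  | 2246400.00 | 2290440.00
x̄ = 2246400.00 / 16640.00 = 135.00 cm
ȳ = 2290440.00 / 16640.00 = 137.65 cm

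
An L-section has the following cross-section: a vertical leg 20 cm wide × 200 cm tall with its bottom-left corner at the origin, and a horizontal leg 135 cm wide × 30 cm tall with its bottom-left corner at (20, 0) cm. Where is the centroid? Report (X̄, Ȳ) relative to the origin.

Part | A | x̄ᵢ | ȳᵢ | A·x̄ᵢ | A·ȳᵢ
vertical leg | 4000.00 | 10.00 | 100.00 | 40000.00 | 400000.00
horizontal leg | 4050.00 | 87.50 | 15.00 | 354375.00 | 60750.00
Σ | 8050.00 |  |  | 394375.00 | 460750.00
X̄ = 394375.00 / 8050.00 = 48.99 cm
Ȳ = 460750.00 / 8050.00 = 57.24 cm

X̄ = 48.99 cm, Ȳ = 57.24 cm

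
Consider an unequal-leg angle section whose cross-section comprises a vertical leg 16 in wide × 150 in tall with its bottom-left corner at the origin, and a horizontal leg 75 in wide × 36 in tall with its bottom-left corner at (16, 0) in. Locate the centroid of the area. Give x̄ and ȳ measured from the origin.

x̄ = 32.09 in, ȳ = 44.82 in

Part | A | x̄ᵢ | ȳᵢ | A·x̄ᵢ | A·ȳᵢ
vertical leg | 2400.00 | 8.00 | 75.00 | 19200.00 | 180000.00
horizontal leg | 2700.00 | 53.50 | 18.00 | 144450.00 | 48600.00
Σ | 5100.00 |  |  | 163650.00 | 228600.00
x̄ = 163650.00 / 5100.00 = 32.09 in
ȳ = 228600.00 / 5100.00 = 44.82 in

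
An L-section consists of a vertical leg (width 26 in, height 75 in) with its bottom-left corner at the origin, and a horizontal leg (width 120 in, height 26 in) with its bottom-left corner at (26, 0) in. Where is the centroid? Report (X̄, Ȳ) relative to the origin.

X̄ = 57.92 in, Ȳ = 22.42 in

vertical leg: A = 26 × 75 = 1950.00, centroid at (13.00, 37.50).
horizontal leg: A = 120 × 26 = 3120.00, centroid at (86.00, 13.00).
ΣA = 5070.00 in²
ΣAX̄ = (1950.00)(13.00) + (3120.00)(86.00) = 293670.00 in³
ΣAȲ = (1950.00)(37.50) + (3120.00)(13.00) = 113685.00 in³
X̄ = 293670.00 / 5070.00 = 57.92 in
Ȳ = 113685.00 / 5070.00 = 22.42 in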